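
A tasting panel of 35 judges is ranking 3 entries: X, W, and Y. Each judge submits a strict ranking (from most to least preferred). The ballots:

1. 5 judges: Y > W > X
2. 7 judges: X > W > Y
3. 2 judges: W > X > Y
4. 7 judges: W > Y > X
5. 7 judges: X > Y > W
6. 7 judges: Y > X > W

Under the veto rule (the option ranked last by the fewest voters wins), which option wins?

Last-place votes: X 12, W 14, Y 9.
Y is ranked last by the fewest voters, so Y wins.

Y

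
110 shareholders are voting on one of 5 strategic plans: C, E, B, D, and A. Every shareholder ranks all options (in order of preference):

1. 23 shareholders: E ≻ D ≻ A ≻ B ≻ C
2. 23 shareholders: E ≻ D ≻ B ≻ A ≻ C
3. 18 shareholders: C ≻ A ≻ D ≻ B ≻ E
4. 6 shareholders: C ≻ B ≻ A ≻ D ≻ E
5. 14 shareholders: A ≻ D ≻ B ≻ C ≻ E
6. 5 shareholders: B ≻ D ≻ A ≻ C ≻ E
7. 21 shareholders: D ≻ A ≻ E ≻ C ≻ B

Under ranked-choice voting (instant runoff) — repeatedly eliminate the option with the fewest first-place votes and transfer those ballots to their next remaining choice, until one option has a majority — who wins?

D

Round 1: C 24, E 46, B 5, D 21, A 14. Eliminate B.
Round 2: C 24, E 46, D 26, A 14. Eliminate A.
Round 3: C 24, E 46, D 40. Eliminate C.
Round 4: E 46, D 64. D has a majority.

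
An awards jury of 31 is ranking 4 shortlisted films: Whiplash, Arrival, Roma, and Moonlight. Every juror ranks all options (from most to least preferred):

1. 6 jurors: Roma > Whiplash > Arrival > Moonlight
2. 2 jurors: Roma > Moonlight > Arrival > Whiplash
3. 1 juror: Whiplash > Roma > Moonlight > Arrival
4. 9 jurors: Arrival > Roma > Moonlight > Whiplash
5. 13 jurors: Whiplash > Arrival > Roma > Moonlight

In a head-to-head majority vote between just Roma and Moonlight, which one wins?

Voters preferring Roma to Moonlight: 31; preferring Moonlight to Roma: 0.
Roma wins the head-to-head.

Roma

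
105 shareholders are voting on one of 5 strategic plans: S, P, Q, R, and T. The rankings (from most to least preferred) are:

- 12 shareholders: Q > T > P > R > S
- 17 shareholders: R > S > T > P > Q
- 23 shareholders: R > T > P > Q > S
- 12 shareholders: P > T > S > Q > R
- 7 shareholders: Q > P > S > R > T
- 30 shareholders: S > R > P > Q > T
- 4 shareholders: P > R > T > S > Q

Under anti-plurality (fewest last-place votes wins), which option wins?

Last-place votes: S 35, P 0, Q 21, R 12, T 37.
P is ranked last by the fewest voters, so P wins.

P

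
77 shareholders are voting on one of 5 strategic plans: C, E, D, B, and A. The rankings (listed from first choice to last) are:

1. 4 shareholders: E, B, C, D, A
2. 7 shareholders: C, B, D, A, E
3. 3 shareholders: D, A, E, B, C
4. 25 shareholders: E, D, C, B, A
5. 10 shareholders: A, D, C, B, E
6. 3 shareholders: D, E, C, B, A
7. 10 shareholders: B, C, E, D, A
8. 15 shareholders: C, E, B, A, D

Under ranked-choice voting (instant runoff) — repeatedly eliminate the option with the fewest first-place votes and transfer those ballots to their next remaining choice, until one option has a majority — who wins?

C

Round 1: C 22, E 29, D 6, B 10, A 10. Eliminate D.
Round 2: C 22, E 32, B 10, A 13. Eliminate B.
Round 3: C 32, E 32, A 13. Eliminate A.
Round 4: C 42, E 35. C has a majority.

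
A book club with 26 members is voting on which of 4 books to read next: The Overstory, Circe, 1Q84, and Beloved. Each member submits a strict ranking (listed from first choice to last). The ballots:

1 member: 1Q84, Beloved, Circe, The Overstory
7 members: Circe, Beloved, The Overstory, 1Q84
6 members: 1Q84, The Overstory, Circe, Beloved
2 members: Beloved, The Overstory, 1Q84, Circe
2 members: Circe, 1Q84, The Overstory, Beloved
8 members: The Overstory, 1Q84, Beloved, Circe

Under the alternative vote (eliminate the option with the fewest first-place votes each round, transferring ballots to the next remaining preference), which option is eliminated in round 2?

Round 1: The Overstory 8, Circe 9, 1Q84 7, Beloved 2. Eliminate Beloved.
Round 2: The Overstory 10, Circe 9, 1Q84 7. Eliminate 1Q84.

1Q84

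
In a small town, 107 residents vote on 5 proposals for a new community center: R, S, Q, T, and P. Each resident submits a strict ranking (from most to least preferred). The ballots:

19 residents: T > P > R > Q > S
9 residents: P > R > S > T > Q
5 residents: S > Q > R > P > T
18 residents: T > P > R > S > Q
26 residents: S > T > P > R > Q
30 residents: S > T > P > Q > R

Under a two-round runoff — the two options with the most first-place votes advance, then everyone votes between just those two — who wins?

Round 1 first-place votes: R 0, S 61, Q 0, T 37, P 9.
S and T advance.
Runoff: S is preferred to T by 70 voters; T by 37.
S wins the runoff.

S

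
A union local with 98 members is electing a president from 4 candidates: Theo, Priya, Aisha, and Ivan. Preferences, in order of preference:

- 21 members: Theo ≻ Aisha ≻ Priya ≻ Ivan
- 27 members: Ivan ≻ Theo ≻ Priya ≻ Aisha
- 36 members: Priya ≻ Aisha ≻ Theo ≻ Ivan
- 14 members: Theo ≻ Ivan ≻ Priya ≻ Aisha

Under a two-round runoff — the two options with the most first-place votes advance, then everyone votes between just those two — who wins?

Theo

Round 1 first-place votes: Theo 35, Priya 36, Aisha 0, Ivan 27.
Priya and Theo advance.
Runoff: Priya is preferred to Theo by 36 voters; Theo by 62.
Theo wins the runoff.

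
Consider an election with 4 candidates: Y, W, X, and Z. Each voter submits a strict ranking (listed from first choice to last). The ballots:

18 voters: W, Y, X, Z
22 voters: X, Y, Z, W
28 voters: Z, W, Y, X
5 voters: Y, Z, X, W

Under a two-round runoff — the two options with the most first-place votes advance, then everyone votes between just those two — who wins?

Round 1 first-place votes: Y 5, W 18, X 22, Z 28.
Z and X advance.
Runoff: Z is preferred to X by 33 voters; X by 40.
X wins the runoff.

X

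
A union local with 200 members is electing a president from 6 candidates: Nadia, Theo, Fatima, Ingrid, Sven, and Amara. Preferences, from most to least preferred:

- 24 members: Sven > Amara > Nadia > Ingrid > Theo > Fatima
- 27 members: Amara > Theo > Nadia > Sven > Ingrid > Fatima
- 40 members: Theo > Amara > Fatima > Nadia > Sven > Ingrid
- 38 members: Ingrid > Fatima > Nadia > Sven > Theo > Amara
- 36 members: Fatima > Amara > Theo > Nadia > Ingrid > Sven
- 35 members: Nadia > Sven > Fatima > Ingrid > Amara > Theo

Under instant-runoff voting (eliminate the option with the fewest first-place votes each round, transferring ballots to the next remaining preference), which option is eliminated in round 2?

Nadia

Round 1: Nadia 35, Theo 40, Fatima 36, Ingrid 38, Sven 24, Amara 27. Eliminate Sven.
Round 2: Nadia 35, Theo 40, Fatima 36, Ingrid 38, Amara 51. Eliminate Nadia.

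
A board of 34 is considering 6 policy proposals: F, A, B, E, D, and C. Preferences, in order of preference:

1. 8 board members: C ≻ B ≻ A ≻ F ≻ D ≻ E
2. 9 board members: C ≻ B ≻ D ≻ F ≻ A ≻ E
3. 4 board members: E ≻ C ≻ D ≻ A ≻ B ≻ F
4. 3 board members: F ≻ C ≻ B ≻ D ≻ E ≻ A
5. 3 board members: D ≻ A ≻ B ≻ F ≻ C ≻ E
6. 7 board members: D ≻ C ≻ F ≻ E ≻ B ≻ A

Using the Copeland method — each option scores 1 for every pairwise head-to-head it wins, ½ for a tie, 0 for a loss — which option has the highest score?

F: beats A and E; loses to B, D, and C → score 2.
A: beats E; loses to F, B, D, and C → score 1.
B: beats F, A, E, and D; loses to C → score 4.
E: loses to F, A, B, D, and C → score 0.
D: beats F, A, and E; loses to B and C → score 3.
C: beats F, A, B, E, and D → score 5.
C has the best pairwise record.

C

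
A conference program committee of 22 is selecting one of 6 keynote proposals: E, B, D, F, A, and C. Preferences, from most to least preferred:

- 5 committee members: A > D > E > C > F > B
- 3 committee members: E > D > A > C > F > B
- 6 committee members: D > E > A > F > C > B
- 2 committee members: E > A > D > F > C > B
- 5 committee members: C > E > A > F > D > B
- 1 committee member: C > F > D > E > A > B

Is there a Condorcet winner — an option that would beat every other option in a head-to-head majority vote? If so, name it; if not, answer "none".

none

Checking pairwise contests:
D beats E 12–10.
E beats B 22–0.
A beats D 12–10.
E beats F 21–1.
E beats A 17–5.
E beats C 16–6.
Every option loses at least one head-to-head, so there is no Condorcet winner.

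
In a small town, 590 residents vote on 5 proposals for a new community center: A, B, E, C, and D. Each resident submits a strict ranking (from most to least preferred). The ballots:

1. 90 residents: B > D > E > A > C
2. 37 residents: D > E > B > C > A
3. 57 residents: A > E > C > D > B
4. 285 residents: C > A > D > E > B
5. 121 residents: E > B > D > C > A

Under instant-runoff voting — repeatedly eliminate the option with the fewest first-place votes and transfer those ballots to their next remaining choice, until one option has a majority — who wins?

E

Round 1: A 57, B 90, E 121, C 285, D 37. Eliminate D.
Round 2: A 57, B 90, E 158, C 285. Eliminate A.
Round 3: B 90, E 215, C 285. Eliminate B.
Round 4: E 305, C 285. E has a majority.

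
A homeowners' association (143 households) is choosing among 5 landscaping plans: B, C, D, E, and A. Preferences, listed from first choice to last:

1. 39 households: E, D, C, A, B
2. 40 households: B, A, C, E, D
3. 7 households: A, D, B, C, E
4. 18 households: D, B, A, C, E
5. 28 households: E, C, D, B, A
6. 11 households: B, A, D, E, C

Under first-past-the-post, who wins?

First-place votes: B 51, C 0, D 18, E 67, A 7.
E has the most first-place votes.

E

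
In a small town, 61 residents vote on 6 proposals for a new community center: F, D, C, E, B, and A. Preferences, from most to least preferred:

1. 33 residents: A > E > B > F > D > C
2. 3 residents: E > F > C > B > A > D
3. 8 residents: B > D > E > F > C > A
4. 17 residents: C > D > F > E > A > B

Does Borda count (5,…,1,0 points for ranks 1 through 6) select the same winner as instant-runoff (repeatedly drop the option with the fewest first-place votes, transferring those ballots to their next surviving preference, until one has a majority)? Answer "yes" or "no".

no

Borda — scores: F 145, D 133, C 102, E 205, B 145, A 185. Winner: E.
Instant-runoff — R1 F 0, D 0, C 17, E 3, B 8, A 33 (A winner). Winner: A.
The two methods disagree.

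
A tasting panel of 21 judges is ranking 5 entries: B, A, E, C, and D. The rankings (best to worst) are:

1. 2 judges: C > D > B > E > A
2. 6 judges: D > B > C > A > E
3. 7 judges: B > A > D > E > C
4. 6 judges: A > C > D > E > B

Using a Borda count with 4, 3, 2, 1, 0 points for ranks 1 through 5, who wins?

B: 2·2 + 6·3 + 7·4 + 6·0 = 50
A: 2·0 + 6·1 + 7·3 + 6·4 = 51
E: 2·1 + 6·0 + 7·1 + 6·1 = 15
C: 2·4 + 6·2 + 7·0 + 6·3 = 38
D: 2·3 + 6·4 + 7·2 + 6·2 = 56
D has the highest Borda score (56).

D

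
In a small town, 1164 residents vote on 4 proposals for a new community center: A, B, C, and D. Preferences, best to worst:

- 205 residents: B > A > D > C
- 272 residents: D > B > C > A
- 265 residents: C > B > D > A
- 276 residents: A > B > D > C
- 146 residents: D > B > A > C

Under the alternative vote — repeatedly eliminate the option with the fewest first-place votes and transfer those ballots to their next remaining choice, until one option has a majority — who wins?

Round 1: A 276, B 205, C 265, D 418. Eliminate B.
Round 2: A 481, C 265, D 418. Eliminate C.
Round 3: A 481, D 683. D has a majority.

D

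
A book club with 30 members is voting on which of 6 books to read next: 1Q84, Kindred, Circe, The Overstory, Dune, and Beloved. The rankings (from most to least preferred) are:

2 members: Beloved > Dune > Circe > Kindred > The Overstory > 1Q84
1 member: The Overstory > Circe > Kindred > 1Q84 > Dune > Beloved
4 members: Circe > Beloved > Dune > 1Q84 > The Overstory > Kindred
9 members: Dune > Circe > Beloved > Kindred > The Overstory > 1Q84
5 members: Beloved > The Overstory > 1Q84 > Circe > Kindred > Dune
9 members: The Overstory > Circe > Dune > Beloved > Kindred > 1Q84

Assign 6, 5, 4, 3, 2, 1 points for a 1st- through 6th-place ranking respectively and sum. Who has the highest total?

1Q84: 2·1 + 1·3 + 4·3 + 9·1 + 5·4 + 9·1 = 55
Kindred: 2·3 + 1·4 + 4·1 + 9·3 + 5·2 + 9·2 = 69
Circe: 2·4 + 1·5 + 4·6 + 9·5 + 5·3 + 9·5 = 142
The Overstory: 2·2 + 1·6 + 4·2 + 9·2 + 5·5 + 9·6 = 115
Dune: 2·5 + 1·2 + 4·4 + 9·6 + 5·1 + 9·4 = 123
Beloved: 2·6 + 1·1 + 4·5 + 9·4 + 5·6 + 9·3 = 126
Circe has the highest Borda score (142).

Circe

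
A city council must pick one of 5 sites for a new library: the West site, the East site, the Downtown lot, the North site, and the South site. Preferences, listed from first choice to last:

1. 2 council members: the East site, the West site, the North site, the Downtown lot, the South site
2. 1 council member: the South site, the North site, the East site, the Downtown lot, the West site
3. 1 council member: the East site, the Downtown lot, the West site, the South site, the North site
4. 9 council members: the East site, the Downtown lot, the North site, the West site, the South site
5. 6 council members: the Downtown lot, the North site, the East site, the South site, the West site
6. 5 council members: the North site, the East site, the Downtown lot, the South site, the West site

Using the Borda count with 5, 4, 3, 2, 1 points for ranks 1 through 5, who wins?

the West site: 2·4 + 1·1 + 1·3 + 9·2 + 6·1 + 5·1 = 41
the East site: 2·5 + 1·3 + 1·5 + 9·5 + 6·3 + 5·4 = 101
the Downtown lot: 2·2 + 1·2 + 1·4 + 9·4 + 6·5 + 5·3 = 91
the North site: 2·3 + 1·4 + 1·1 + 9·3 + 6·4 + 5·5 = 87
the South site: 2·1 + 1·5 + 1·2 + 9·1 + 6·2 + 5·2 = 40
the East site has the highest Borda score (101).

the East site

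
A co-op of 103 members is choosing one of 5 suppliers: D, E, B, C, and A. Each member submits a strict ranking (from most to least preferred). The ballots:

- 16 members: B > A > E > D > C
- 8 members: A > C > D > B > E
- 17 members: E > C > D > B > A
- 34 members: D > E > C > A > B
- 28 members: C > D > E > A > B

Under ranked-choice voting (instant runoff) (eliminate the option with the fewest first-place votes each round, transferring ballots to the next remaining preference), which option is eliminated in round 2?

B

Round 1: D 34, E 17, B 16, C 28, A 8. Eliminate A.
Round 2: D 34, E 17, B 16, C 36. Eliminate B.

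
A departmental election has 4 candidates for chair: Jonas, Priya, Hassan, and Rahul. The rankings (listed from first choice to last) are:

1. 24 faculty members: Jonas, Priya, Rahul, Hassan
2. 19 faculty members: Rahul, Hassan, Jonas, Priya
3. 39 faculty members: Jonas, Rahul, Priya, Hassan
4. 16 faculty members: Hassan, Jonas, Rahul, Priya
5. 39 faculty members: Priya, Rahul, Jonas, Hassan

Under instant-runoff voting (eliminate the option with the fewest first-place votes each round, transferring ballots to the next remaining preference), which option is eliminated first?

Hassan

Round 1: Jonas 63, Priya 39, Hassan 16, Rahul 19. Eliminate Hassan.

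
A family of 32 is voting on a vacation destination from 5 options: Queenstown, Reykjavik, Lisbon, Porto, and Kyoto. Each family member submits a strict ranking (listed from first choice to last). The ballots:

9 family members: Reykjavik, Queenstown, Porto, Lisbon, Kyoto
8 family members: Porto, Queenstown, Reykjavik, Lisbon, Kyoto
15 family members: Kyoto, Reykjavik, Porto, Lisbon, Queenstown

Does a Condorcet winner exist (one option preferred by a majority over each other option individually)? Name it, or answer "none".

Reykjavik

Reykjavik vs Queenstown: 24–8 for Reykjavik.
Reykjavik vs Lisbon: 32–0 for Reykjavik.
Reykjavik vs Porto: 24–8 for Reykjavik.
Reykjavik vs Kyoto: 17–15 for Reykjavik.
Reykjavik beats every other option head-to-head.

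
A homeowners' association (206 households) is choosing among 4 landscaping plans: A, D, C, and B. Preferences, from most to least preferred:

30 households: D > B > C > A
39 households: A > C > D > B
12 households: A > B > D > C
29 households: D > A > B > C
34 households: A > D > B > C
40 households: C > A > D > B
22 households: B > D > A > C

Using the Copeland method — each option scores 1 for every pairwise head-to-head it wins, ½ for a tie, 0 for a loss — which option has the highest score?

A: beats D, C, and B → score 3.
D: beats C and B; loses to A → score 2.
C: loses to A, D, and B → score 0.
B: beats C; loses to A and D → score 1.
A has the best pairwise record.

A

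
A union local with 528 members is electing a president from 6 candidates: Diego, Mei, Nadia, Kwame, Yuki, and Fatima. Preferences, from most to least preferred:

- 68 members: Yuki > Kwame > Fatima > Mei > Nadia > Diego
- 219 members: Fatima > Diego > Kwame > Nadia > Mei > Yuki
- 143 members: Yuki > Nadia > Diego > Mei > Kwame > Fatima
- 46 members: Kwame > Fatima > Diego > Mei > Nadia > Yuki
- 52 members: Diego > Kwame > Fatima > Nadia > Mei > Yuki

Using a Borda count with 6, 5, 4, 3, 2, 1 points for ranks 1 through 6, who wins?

Diego: 68·1 + 219·5 + 143·4 + 46·4 + 52·6 = 2231
Mei: 68·3 + 219·2 + 143·3 + 46·3 + 52·2 = 1313
Nadia: 68·2 + 219·3 + 143·5 + 46·2 + 52·3 = 1756
Kwame: 68·5 + 219·4 + 143·2 + 46·6 + 52·5 = 2038
Yuki: 68·6 + 219·1 + 143·6 + 46·1 + 52·1 = 1583
Fatima: 68·4 + 219·6 + 143·1 + 46·5 + 52·4 = 2167
Diego has the highest Borda score (2231).

Diego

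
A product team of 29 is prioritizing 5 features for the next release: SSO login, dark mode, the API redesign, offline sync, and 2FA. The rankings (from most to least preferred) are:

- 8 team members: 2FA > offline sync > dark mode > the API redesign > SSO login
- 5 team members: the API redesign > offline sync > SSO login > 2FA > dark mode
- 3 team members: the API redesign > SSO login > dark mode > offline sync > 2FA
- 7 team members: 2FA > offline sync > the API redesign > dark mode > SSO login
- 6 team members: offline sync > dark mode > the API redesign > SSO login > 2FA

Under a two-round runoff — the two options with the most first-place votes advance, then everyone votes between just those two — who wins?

2FA

Round 1 first-place votes: SSO login 0, dark mode 0, the API redesign 8, offline sync 6, 2FA 15.
2FA and the API redesign advance.
Runoff: 2FA is preferred to the API redesign by 15 voters; the API redesign by 14.
2FA wins the runoff.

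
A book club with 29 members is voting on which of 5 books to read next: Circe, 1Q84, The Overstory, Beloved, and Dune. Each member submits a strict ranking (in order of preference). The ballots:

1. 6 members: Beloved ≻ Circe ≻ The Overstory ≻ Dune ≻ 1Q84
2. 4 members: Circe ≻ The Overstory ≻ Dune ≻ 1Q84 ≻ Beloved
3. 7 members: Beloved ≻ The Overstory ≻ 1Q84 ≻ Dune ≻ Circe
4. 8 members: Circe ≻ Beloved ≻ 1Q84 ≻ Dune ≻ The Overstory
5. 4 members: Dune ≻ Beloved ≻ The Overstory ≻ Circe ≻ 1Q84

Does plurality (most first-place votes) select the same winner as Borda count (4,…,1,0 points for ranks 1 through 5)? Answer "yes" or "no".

yes

Plurality — first-place votes: Circe 12, 1Q84 0, The Overstory 0, Beloved 13, Dune 4. Winner: Beloved.
Borda — scores: Circe 70, 1Q84 34, The Overstory 53, Beloved 88, Dune 45. Winner: Beloved.
The two methods agree.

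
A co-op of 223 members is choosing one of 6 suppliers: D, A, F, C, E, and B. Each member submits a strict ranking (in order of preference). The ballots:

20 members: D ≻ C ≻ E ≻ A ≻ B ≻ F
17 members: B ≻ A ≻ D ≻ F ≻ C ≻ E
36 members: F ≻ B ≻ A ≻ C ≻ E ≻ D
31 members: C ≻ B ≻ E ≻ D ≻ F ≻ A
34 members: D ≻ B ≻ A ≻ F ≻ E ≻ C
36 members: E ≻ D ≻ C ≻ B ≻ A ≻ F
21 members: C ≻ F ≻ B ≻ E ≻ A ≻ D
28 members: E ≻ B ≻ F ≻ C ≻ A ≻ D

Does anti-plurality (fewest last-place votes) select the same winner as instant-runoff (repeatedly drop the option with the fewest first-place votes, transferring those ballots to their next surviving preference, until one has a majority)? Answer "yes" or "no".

Anti-plurality — last-place votes: D 85, A 31, F 56, C 34, E 17, B 0. Winner: B.
Instant-runoff — R1 D 54, A 0, F 36, C 52, E 64, B 17 (A out); R2 D 54, F 36, C 52, E 64, B 17 (B out); R3 D 71, F 36, C 52, E 64 (F out); R4 D 71, C 88, E 64 (E out); R5 D 107, C 116 (C winner). Winner: C.
The two methods disagree.

no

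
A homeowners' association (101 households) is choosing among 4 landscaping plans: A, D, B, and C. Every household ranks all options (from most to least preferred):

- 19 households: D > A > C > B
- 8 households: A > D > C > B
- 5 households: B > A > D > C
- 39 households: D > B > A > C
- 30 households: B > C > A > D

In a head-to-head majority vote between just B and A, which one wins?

Voters preferring B to A: 74; preferring A to B: 27.
B wins the head-to-head.

B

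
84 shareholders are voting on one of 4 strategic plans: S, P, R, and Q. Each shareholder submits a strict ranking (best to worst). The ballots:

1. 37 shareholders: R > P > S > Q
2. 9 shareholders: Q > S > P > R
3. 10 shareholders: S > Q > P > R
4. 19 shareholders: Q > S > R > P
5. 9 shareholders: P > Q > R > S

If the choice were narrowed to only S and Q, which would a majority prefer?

S

Voters preferring S to Q: 47; preferring Q to S: 37.
S wins the head-to-head.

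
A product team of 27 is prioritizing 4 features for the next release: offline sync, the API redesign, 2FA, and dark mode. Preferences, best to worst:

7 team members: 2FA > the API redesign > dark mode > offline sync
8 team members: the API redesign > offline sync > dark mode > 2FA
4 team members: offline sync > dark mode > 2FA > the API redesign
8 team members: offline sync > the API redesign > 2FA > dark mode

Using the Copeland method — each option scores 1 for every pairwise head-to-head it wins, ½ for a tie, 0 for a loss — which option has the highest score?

offline sync: beats 2FA and dark mode; loses to the API redesign → score 2.
the API redesign: beats offline sync, 2FA, and dark mode → score 3.
2FA: beats dark mode; loses to offline sync and the API redesign → score 1.
dark mode: loses to offline sync, the API redesign, and 2FA → score 0.
the API redesign has the best pairwise record.

the API redesign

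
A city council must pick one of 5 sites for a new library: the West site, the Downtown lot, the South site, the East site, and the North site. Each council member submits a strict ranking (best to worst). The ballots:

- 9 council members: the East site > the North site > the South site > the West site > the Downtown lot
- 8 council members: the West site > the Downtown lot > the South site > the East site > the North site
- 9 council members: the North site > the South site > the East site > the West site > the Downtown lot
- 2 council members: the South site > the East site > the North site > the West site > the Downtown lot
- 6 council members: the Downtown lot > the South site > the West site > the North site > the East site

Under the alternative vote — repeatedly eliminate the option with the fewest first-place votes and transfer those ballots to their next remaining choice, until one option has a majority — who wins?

the East site

Round 1: the West site 8, the Downtown lot 6, the South site 2, the East site 9, the North site 9. Eliminate the South site.
Round 2: the West site 8, the Downtown lot 6, the East site 11, the North site 9. Eliminate the Downtown lot.
Round 3: the West site 14, the East site 11, the North site 9. Eliminate the North site.
Round 4: the West site 14, the East site 20. The East site has a majority.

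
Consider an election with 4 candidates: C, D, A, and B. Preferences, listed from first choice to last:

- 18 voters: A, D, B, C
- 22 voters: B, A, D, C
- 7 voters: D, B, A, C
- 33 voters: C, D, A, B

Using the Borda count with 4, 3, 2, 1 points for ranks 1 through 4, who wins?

C: 18·1 + 22·1 + 7·1 + 33·4 = 179
D: 18·3 + 22·2 + 7·4 + 33·3 = 225
A: 18·4 + 22·3 + 7·2 + 33·2 = 218
B: 18·2 + 22·4 + 7·3 + 33·1 = 178
D has the highest Borda score (225).

D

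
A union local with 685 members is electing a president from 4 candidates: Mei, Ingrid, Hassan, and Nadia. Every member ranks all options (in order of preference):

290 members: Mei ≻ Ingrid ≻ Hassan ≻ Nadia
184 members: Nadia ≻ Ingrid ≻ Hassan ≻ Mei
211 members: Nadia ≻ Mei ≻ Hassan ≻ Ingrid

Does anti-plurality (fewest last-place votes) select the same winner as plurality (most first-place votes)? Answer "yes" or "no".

Anti-plurality — last-place votes: Mei 184, Ingrid 211, Hassan 0, Nadia 290. Winner: Hassan.
Plurality — first-place votes: Mei 290, Ingrid 0, Hassan 0, Nadia 395. Winner: Nadia.
The two methods disagree.

no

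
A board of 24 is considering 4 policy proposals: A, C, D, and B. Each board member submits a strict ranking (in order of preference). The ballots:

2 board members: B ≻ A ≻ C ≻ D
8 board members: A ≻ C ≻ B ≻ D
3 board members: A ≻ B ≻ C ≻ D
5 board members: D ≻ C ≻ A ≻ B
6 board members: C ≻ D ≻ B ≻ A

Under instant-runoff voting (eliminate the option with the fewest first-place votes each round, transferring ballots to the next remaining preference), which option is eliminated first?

Round 1: A 11, C 6, D 5, B 2. Eliminate B.

B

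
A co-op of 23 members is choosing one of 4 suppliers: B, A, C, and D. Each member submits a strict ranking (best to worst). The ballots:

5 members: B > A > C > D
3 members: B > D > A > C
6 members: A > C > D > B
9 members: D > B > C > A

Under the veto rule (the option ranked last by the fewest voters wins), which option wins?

C

Last-place votes: B 6, A 9, C 3, D 5.
C is ranked last by the fewest voters, so C wins.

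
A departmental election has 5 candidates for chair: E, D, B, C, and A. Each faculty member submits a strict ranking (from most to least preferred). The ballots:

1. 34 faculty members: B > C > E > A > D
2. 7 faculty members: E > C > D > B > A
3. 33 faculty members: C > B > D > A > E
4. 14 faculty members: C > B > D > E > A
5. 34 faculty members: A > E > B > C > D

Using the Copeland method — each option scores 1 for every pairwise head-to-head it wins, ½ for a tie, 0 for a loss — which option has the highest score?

E: beats D; loses to B, C, and A → score 1.
D: loses to E, B, C, and A → score 0.
B: beats E, D, C, and A → score 4.
C: beats E, D, and A; loses to B → score 3.
A: beats E and D; loses to B and C → score 2.
B has the best pairwise record.

B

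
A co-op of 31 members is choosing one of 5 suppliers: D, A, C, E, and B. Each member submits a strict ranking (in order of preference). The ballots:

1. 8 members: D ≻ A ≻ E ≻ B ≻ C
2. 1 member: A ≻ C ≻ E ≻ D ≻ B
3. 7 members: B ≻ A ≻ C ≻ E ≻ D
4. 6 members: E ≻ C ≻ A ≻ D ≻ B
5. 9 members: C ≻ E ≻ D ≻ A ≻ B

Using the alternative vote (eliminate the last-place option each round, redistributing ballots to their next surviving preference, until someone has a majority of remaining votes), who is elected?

C

Round 1: D 8, A 1, C 9, E 6, B 7. Eliminate A.
Round 2: D 8, C 10, E 6, B 7. Eliminate E.
Round 3: D 8, C 16, B 7. C has a majority.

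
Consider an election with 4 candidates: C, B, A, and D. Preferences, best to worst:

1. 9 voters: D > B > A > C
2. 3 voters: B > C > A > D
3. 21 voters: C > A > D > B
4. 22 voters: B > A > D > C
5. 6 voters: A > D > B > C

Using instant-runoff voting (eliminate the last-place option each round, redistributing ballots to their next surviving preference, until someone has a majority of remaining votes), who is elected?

B

Round 1: C 21, B 25, A 6, D 9. Eliminate A.
Round 2: C 21, B 25, D 15. Eliminate D.
Round 3: C 21, B 40. B has a majority.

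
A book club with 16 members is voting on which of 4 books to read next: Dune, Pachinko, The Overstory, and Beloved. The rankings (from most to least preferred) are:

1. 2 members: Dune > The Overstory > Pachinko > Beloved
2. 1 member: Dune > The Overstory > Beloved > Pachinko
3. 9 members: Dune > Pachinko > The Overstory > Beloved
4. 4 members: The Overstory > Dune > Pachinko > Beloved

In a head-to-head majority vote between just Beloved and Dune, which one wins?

Dune

Voters preferring Beloved to Dune: 0; preferring Dune to Beloved: 16.
Dune wins the head-to-head.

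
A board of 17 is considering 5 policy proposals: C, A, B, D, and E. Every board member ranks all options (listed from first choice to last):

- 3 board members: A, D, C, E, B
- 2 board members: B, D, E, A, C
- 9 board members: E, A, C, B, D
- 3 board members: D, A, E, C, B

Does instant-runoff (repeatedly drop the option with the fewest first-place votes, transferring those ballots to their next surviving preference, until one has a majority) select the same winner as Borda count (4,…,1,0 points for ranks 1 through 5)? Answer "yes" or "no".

no

Instant-runoff — R1 C 0, A 3, B 2, D 3, E 9 (E winner). Winner: E.
Borda — scores: C 27, A 50, B 17, D 27, E 49. Winner: A.
The two methods disagree.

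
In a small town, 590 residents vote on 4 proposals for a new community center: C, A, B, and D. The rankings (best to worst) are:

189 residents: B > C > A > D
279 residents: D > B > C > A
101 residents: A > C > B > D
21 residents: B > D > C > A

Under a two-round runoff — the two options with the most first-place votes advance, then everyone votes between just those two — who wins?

Round 1 first-place votes: C 0, A 101, B 210, D 279.
D and B advance.
Runoff: D is preferred to B by 279 voters; B by 311.
B wins the runoff.

B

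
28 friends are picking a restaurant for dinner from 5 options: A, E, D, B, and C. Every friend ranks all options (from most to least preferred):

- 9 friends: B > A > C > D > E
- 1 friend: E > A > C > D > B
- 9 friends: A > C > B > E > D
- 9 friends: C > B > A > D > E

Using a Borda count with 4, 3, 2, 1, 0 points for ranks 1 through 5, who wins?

A

A: 9·3 + 1·3 + 9·4 + 9·2 = 84
E: 9·0 + 1·4 + 9·1 + 9·0 = 13
D: 9·1 + 1·1 + 9·0 + 9·1 = 19
B: 9·4 + 1·0 + 9·2 + 9·3 = 81
C: 9·2 + 1·2 + 9·3 + 9·4 = 83
A has the highest Borda score (84).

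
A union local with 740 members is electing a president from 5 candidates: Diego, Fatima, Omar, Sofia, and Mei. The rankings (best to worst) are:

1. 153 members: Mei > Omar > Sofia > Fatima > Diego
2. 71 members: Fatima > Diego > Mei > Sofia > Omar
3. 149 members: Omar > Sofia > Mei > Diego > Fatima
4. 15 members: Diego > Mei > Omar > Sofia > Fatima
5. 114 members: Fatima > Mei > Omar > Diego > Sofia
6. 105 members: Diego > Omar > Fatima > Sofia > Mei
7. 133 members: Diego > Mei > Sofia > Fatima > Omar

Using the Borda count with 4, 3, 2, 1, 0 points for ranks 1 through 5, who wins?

Diego: 153·0 + 71·3 + 149·1 + 15·4 + 114·1 + 105·4 + 133·4 = 1488
Fatima: 153·1 + 71·4 + 149·0 + 15·0 + 114·4 + 105·2 + 133·1 = 1236
Omar: 153·3 + 71·0 + 149·4 + 15·2 + 114·2 + 105·3 + 133·0 = 1628
Sofia: 153·2 + 71·1 + 149·3 + 15·1 + 114·0 + 105·1 + 133·2 = 1210
Mei: 153·4 + 71·2 + 149·2 + 15·3 + 114·3 + 105·0 + 133·3 = 1838
Mei has the highest Borda score (1838).

Mei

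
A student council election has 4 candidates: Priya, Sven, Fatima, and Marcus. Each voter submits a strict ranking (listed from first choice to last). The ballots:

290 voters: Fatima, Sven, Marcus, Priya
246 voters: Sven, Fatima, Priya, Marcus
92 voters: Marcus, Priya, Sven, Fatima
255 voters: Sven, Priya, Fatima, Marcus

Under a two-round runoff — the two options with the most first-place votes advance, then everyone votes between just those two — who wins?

Round 1 first-place votes: Priya 0, Sven 501, Fatima 290, Marcus 92.
Sven and Fatima advance.
Runoff: Sven is preferred to Fatima by 593 voters; Fatima by 290.
Sven wins the runoff.

Sven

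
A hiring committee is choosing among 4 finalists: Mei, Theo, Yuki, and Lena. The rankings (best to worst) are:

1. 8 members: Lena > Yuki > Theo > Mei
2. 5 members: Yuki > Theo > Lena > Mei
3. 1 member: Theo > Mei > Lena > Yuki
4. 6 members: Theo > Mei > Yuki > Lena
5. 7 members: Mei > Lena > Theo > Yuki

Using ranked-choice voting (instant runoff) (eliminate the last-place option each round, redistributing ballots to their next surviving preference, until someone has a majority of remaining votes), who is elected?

Lena

Round 1: Mei 7, Theo 7, Yuki 5, Lena 8. Eliminate Yuki.
Round 2: Mei 7, Theo 12, Lena 8. Eliminate Mei.
Round 3: Theo 12, Lena 15. Lena has a majority.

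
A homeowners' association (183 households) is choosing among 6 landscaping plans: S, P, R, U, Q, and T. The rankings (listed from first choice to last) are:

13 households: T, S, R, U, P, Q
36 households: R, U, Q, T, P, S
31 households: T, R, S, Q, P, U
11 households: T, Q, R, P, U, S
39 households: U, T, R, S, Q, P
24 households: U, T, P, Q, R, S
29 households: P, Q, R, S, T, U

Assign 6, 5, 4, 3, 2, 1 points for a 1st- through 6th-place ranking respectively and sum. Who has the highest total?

T

S: 13·5 + 36·1 + 31·4 + 11·1 + 39·3 + 24·1 + 29·3 = 464
P: 13·2 + 36·2 + 31·2 + 11·3 + 39·1 + 24·4 + 29·6 = 502
R: 13·4 + 36·6 + 31·5 + 11·4 + 39·4 + 24·2 + 29·4 = 787
U: 13·3 + 36·5 + 31·1 + 11·2 + 39·6 + 24·6 + 29·1 = 679
Q: 13·1 + 36·4 + 31·3 + 11·5 + 39·2 + 24·3 + 29·5 = 600
T: 13·6 + 36·3 + 31·6 + 11·6 + 39·5 + 24·5 + 29·2 = 811
T has the highest Borda score (811).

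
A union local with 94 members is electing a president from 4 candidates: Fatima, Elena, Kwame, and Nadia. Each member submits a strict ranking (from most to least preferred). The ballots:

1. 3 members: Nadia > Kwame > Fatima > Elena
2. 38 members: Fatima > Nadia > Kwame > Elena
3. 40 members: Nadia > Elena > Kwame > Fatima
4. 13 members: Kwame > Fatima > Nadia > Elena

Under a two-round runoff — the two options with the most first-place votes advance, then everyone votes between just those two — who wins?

Round 1 first-place votes: Fatima 38, Elena 0, Kwame 13, Nadia 43.
Nadia and Fatima advance.
Runoff: Nadia is preferred to Fatima by 43 voters; Fatima by 51.
Fatima wins the runoff.

Fatima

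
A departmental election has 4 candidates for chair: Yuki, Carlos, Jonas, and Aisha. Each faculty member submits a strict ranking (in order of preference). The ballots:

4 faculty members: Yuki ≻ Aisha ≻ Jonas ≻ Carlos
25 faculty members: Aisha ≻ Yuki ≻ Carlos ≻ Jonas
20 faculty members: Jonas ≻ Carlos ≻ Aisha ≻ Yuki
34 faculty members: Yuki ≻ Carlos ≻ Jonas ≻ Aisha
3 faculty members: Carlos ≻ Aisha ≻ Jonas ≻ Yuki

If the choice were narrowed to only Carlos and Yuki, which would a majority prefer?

Yuki

Voters preferring Carlos to Yuki: 23; preferring Yuki to Carlos: 63.
Yuki wins the head-to-head.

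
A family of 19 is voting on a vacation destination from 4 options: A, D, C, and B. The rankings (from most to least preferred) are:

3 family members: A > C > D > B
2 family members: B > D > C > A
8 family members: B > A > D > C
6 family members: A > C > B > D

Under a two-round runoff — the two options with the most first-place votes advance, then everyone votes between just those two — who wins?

B

Round 1 first-place votes: A 9, D 0, C 0, B 10.
B and A advance.
Runoff: B is preferred to A by 10 voters; A by 9.
B wins the runoff.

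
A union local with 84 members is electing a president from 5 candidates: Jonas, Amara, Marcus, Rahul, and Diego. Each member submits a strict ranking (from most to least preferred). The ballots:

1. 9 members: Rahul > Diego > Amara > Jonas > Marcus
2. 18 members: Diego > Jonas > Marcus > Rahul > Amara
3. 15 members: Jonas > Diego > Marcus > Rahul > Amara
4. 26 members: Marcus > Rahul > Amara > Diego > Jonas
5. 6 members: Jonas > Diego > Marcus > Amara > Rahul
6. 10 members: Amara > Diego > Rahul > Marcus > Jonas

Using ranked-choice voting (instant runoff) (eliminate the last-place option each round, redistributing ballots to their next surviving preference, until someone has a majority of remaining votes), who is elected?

Diego

Round 1: Jonas 21, Amara 10, Marcus 26, Rahul 9, Diego 18. Eliminate Rahul.
Round 2: Jonas 21, Amara 10, Marcus 26, Diego 27. Eliminate Amara.
Round 3: Jonas 21, Marcus 26, Diego 37. Eliminate Jonas.
Round 4: Marcus 26, Diego 58. Diego has a majority.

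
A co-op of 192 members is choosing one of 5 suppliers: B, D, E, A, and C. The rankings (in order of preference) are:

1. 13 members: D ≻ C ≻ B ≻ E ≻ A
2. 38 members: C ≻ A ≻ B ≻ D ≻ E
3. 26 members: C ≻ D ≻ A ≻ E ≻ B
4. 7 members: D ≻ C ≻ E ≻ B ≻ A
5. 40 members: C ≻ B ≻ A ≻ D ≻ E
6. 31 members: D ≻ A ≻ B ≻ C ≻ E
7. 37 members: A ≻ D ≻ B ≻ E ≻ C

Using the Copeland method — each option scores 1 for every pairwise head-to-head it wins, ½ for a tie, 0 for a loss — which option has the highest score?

C

B: beats E; loses to D, A, and C → score 1.
D: beats B and E; loses to A and C → score 2.
E: loses to B, D, A, and C → score 0.
A: beats B, D, and E; loses to C → score 3.
C: beats B, D, E, and A → score 4.
C has the best pairwise record.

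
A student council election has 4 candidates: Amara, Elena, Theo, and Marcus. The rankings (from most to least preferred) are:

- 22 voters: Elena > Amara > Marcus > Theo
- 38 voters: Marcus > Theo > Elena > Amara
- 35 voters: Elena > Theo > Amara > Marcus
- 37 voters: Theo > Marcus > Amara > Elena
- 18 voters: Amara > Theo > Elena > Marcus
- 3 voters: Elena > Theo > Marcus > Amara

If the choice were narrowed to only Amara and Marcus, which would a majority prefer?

Marcus

Voters preferring Amara to Marcus: 75; preferring Marcus to Amara: 78.
Marcus wins the head-to-head.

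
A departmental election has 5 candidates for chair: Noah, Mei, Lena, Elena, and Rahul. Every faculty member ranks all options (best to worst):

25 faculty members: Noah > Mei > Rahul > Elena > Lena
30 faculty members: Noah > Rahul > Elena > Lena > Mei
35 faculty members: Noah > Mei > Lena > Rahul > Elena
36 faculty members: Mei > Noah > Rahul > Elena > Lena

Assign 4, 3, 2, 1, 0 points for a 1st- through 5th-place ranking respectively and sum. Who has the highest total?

Noah

Noah: 25·4 + 30·4 + 35·4 + 36·3 = 468
Mei: 25·3 + 30·0 + 35·3 + 36·4 = 324
Lena: 25·0 + 30·1 + 35·2 + 36·0 = 100
Elena: 25·1 + 30·2 + 35·0 + 36·1 = 121
Rahul: 25·2 + 30·3 + 35·1 + 36·2 = 247
Noah has the highest Borda score (468).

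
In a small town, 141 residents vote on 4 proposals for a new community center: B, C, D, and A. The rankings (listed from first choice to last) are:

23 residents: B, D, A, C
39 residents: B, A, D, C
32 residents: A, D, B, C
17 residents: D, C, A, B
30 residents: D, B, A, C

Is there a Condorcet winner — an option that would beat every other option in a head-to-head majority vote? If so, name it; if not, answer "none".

Checking pairwise contests:
D beats B 79–62.
B beats C 124–17.
A beats D 71–70.
B beats A 92–49.
Every option loses at least one head-to-head, so there is no Condorcet winner.

none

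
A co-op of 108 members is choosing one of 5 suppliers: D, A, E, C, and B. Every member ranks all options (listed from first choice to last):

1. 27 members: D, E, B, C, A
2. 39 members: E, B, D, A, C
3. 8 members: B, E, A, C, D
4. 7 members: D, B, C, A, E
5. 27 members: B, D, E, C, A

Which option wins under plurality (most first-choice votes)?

E

First-place votes: D 34, A 0, E 39, C 0, B 35.
E has the most first-place votes.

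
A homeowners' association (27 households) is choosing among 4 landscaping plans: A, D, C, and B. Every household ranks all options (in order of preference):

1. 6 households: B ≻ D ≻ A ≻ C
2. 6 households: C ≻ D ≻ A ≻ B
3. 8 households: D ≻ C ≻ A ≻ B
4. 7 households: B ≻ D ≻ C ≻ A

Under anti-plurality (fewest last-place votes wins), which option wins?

Last-place votes: A 7, D 0, C 6, B 14.
D is ranked last by the fewest voters, so D wins.

D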